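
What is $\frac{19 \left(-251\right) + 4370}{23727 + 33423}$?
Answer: $- \frac{133}{19050} \approx -0.0069816$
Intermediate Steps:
$\frac{19 \left(-251\right) + 4370}{23727 + 33423} = \frac{-4769 + 4370}{57150} = \left(-399\right) \frac{1}{57150} = - \frac{133}{19050}$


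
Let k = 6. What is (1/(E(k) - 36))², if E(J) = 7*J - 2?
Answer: 1/16 ≈ 0.062500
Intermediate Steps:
E(J) = -2 + 7*J
(1/(E(k) - 36))² = (1/((-2 + 7*6) - 36))² = (1/((-2 + 42) - 36))² = (1/(40 - 36))² = (1/4)² = (¼)² = 1/16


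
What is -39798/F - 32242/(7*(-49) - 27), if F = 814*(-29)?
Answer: 476554/5365 ≈ 88.826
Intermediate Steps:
F = -23606
-39798/F - 32242/(7*(-49) - 27) = -39798/(-23606) - 32242/(7*(-49) - 27) = -39798*(-1/23606) - 32242/(-343 - 27) = 1809/1073 - 32242/(-370) = 1809/1073 - 32242*(-1/370) = 1809/1073 + 16121/185 = 476554/5365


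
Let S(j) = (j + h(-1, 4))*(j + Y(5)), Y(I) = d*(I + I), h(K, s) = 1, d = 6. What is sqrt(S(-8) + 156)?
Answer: 4*I*sqrt(13) ≈ 14.422*I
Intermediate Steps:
Y(I) = 12*I (Y(I) = 6*(I + I) = 6*(2*I) = 12*I)
S(j) = (1 + j)*(60 + j) (S(j) = (j + 1)*(j + 12*5) = (1 + j)*(j + 60) = (1 + j)*(60 + j))
sqrt(S(-8) + 156) = sqrt((60 + (-8)**2 + 61*(-8)) + 156) = sqrt((60 + 64 - 488) + 156) = sqrt(-364 + 156) = sqrt(-208) = 4*I*sqrt(13)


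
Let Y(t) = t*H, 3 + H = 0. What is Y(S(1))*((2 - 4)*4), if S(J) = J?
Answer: 24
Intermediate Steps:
H = -3 (H = -3 + 0 = -3)
Y(t) = -3*t (Y(t) = t*(-3) = -3*t)
Y(S(1))*((2 - 4)*4) = (-3*1)*((2 - 4)*4) = -(-6)*4 = -3*(-8) = 24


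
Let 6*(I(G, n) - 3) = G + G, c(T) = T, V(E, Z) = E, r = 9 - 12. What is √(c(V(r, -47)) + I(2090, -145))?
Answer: √6270/3 ≈ 26.394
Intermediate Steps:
r = -3
I(G, n) = 3 + G/3 (I(G, n) = 3 + (G + G)/6 = 3 + (2*G)/6 = 3 + G/3)
√(c(V(r, -47)) + I(2090, -145)) = √(-3 + (3 + (⅓)*2090)) = √(-3 + (3 + 2090/3)) = √(-3 + 2099/3) = √(2090/3) = √6270/3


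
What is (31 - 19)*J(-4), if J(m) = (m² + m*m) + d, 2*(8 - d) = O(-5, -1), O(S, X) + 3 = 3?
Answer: 480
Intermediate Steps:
O(S, X) = 0 (O(S, X) = -3 + 3 = 0)
d = 8 (d = 8 - ½*0 = 8 + 0 = 8)
J(m) = 8 + 2*m² (J(m) = (m² + m*m) + 8 = (m² + m²) + 8 = 2*m² + 8 = 8 + 2*m²)
(31 - 19)*J(-4) = (31 - 19)*(8 + 2*(-4)²) = 12*(8 + 2*16) = 12*(8 + 32) = 12*40 = 480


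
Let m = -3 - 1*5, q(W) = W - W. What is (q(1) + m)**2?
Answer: 64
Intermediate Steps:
q(W) = 0
m = -8 (m = -3 - 5 = -8)
(q(1) + m)**2 = (0 - 8)**2 = (-8)**2 = 64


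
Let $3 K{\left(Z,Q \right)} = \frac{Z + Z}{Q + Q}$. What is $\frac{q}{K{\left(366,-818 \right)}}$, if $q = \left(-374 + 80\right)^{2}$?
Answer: $- \frac{35352324}{61} \approx -5.7955 \cdot 10^{5}$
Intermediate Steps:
$q = 86436$ ($q = \left(-294\right)^{2} = 86436$)
$K{\left(Z,Q \right)} = \frac{Z}{3 Q}$ ($K{\left(Z,Q \right)} = \frac{\left(Z + Z\right) \frac{1}{Q + Q}}{3} = \frac{2 Z \frac{1}{2 Q}}{3} = \frac{Z \frac{1}{Q}}{3} = \frac{Z}{3 Q}$)
$\frac{q}{K{\left(366,-818 \right)}} = \frac{86436}{\frac{1}{3} \cdot 366 \frac{1}{-818}} = \frac{86436}{\frac{1}{3} \cdot 366 \left(- \frac{1}{818}\right)} = \frac{86436}{- \frac{61}{409}} = 86436 \left(- \frac{409}{61}\right) = - \frac{35352324}{61}$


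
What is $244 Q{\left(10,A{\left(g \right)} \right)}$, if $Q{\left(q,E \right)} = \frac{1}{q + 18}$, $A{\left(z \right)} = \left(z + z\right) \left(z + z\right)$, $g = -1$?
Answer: $\frac{61}{7} \approx 8.7143$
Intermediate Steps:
$A{\left(z \right)} = 4 z^{2}$ ($A{\left(z \right)} = 2 z 2 z = 4 z^{2}$)
$Q{\left(q,E \right)} = \frac{1}{18 + q}$
$244 Q{\left(10,A{\left(g \right)} \right)} = \frac{244}{18 + 10} = \frac{244}{28} = 244 \cdot \frac{1}{28} = \frac{61}{7}$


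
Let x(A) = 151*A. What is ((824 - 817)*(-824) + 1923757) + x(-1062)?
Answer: 1757627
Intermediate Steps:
((824 - 817)*(-824) + 1923757) + x(-1062) = ((824 - 817)*(-824) + 1923757) + 151*(-1062) = (7*(-824) + 1923757) - 160362 = (-5768 + 1923757) - 160362 = 1917989 - 160362 = 1757627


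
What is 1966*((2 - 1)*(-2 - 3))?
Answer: -9830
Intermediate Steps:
1966*((2 - 1)*(-2 - 3)) = 1966*(1*(-5)) = 1966*(-5) = -9830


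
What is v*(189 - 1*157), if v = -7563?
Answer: -242016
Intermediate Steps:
v*(189 - 1*157) = -7563*(189 - 1*157) = -7563*(189 - 157) = -7563*32 = -242016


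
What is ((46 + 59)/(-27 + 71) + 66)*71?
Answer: 213639/44 ≈ 4855.4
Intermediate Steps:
((46 + 59)/(-27 + 71) + 66)*71 = (105/44 + 66)*71 = (3009/44)*71 = 213639/44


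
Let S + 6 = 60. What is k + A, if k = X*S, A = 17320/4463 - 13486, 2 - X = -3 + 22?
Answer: -64267732/4463 ≈ -14400.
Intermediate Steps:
S = 54 (S = -6 + 60 = 54)
X = -17 (X = 2 - (-3 + 22) = 2 - 1*19 = 2 - 19 = -17)
A = -60170698/4463 (A = 17320*(1/4463) - 13486 = 17320/4463 - 13486 = -60170698/4463 ≈ -13482.)
k = -918 (k = -17*54 = -918)
k + A = -918 - 60170698/4463 = -64267732/4463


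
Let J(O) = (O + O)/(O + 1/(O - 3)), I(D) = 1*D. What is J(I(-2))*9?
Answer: 180/11 ≈ 16.364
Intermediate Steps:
I(D) = D
J(O) = 2*O/(O + 1/(-3 + O)) (J(O) = (2*O)/(O + 1/(-3 + O)) = 2*O/(O + 1/(-3 + O)))
J(I(-2))*9 = (2*(-2)*(-3 - 2)/(1 + (-2)**2 - 3*(-2)))*9 = (2*(-2)*(-5)/(1 + 4 + 6))*9 = (2*(-2)*(-5)/11)*9 = (2*(-2)*(1/11)*(-5))*9 = (20/11)*9 = 180/11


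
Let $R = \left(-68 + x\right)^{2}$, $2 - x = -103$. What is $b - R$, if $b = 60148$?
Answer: $58779$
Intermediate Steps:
$x = 105$ ($x = 2 - -103 = 2 + 103 = 105$)
$R = 1369$ ($R = \left(-68 + 105\right)^{2} = 37^{2} = 1369$)
$b - R = 60148 - 1369 = 58779$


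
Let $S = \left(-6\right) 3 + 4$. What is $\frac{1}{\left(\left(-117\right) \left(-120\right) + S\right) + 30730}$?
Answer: $\frac{1}{44756} \approx 2.2343 \cdot 10^{-5}$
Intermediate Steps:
$S = -14$ ($S = -18 + 4 = -14$)
$\frac{1}{\left(\left(-117\right) \left(-120\right) + S\right) + 30730} = \frac{1}{\left(\left(-117\right) \left(-120\right) - 14\right) + 30730} = \frac{1}{\left(14040 - 14\right) + 30730} = \frac{1}{14026 + 30730} = \frac{1}{44756}$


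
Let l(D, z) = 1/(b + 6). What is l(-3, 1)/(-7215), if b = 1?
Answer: -1/50505 ≈ -1.9800e-5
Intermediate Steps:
l(D, z) = ⅐ (l(D, z) = 1/(1 + 6) = 1/7 = ⅐)
l(-3, 1)/(-7215) = (⅐)/(-7215) = -1/7215*⅐ = -1/50505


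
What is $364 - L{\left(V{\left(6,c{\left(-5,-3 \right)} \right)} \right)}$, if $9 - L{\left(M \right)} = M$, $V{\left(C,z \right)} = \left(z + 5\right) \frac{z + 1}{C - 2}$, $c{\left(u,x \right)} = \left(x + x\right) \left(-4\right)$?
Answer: $\frac{2145}{4} \approx 536.25$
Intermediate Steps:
$c{\left(u,x \right)} = - 8 x$ ($c{\left(u,x \right)} = 2 x \left(-4\right) = - 8 x$)
$V{\left(C,z \right)} = \frac{\left(1 + z\right) \left(5 + z\right)}{-2 + C}$ ($V{\left(C,z \right)} = \left(5 + z\right) \frac{1 + z}{-2 + C} = \frac{\left(1 + z\right) \left(5 + z\right)}{-2 + C}$)
$L{\left(M \right)} = 9 - M$
$364 - L{\left(V{\left(6,c{\left(-5,-3 \right)} \right)} \right)} = 364 - \left(9 - \frac{5 + \left(\left(-8\right) \left(-3\right)\right)^{2} + 6 \left(\left(-8\right) \left(-3\right)\right)}{-2 + 6}\right) = 364 - \left(9 - \frac{5 + 24^{2} + 6 \cdot 24}{4}\right) = 364 - \left(9 - \frac{5 + 576 + 144}{4}\right) = 364 - \left(9 - \frac{1}{4} \cdot 725\right) = 364 - \left(9 - \frac{725}{4}\right) = 364 - - \frac{689}{4} = 364 + \frac{689}{4} = \frac{2145}{4}$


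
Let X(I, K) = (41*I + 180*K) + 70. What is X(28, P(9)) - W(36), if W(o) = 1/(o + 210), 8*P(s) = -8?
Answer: 255347/246 ≈ 1038.0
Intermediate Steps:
P(s) = -1 (P(s) = (⅛)*(-8) = -1)
W(o) = 1/(210 + o)
X(I, K) = 70 + 41*I + 180*K
X(28, P(9)) - W(36) = (70 + 41*28 + 180*(-1)) - 1/(210 + 36) = (70 + 1148 - 180) - 1/246 = 1038 - 1*1/246 = 1038 - 1/246 = 255347/246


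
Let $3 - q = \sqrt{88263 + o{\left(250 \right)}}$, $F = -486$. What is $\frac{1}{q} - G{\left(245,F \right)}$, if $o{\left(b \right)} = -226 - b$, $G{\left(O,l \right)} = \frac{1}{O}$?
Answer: $- \frac{88513}{21505610} - \frac{\sqrt{87787}}{87778} \approx -0.0074912$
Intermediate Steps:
$q = 3 - \sqrt{87787}$ ($q = 3 - \sqrt{88263 - 476} = 3 - \sqrt{87787} \approx -293.29$)
$\frac{1}{q} - G{\left(245,F \right)} = \frac{1}{3 - \sqrt{87787}} - \frac{1}{245} = - \frac{1}{245} + \frac{1}{3 - \sqrt{87787}}$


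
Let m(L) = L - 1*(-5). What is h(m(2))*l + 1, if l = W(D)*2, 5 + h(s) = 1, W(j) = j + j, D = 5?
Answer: -79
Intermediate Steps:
W(j) = 2*j
m(L) = 5 + L (m(L) = L + 5 = 5 + L)
h(s) = -4 (h(s) = -5 + 1 = -4)
l = 20 (l = (2*5)*2 = 10*2 = 20)
h(m(2))*l + 1 = -4*20 + 1 = -80 + 1 = -79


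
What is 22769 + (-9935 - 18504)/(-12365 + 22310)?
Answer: 226409266/9945 ≈ 22766.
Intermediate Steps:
22769 + (-9935 - 18504)/(-12365 + 22310) = 22769 - 28439/9945 = 226409266/9945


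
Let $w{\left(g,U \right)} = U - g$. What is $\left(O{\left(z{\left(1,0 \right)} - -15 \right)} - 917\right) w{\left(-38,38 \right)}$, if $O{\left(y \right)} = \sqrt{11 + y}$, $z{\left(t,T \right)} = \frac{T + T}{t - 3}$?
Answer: $-69692 + 76 \sqrt{26} \approx -69305.0$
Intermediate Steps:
$z{\left(t,T \right)} = \frac{2 T}{-3 + t}$
$\left(O{\left(z{\left(1,0 \right)} - -15 \right)} - 917\right) w{\left(-38,38 \right)} = \left(\sqrt{11 + \left(2 \cdot 0 \frac{1}{-3 + 1} - -15\right)} - 917\right) \left(38 - -38\right) = \left(\sqrt{11 + \left(2 \cdot 0 \frac{1}{-2} + 15\right)} - 917\right) \left(38 + 38\right) = \left(\sqrt{11 + \left(2 \cdot 0 \left(- \frac{1}{2}\right) + 15\right)} - 917\right) 76 = \left(\sqrt{11 + \left(0 + 15\right)} - 917\right) 76 = \left(\sqrt{11 + 15} - 917\right) 76 = \left(\sqrt{26} - 917\right) 76 = \left(-917 + \sqrt{26}\right) 76 = -69692 + 76 \sqrt{26}$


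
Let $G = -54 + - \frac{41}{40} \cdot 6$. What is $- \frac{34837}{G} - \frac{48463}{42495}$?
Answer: $\frac{9849888437}{17040495} \approx 578.03$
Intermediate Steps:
$G = - \frac{1203}{20}$ ($G = -54 + \left(-41\right) \frac{1}{40} \cdot 6 = -54 - \frac{123}{20} = - \frac{1203}{20} \approx -60.15$)
$- \frac{34837}{G} - \frac{48463}{42495} = - \frac{34837}{- \frac{1203}{20}} - \frac{48463}{42495} = \left(-34837\right) \left(- \frac{20}{1203}\right) - \frac{48463}{42495} = \frac{696740}{1203} - \frac{48463}{42495} = \frac{9849888437}{17040495}$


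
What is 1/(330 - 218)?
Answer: 1/112 ≈ 0.0089286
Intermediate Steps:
1/(330 - 218) = 1/112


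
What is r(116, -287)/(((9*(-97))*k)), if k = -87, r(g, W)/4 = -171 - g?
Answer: -1148/75951 ≈ -0.015115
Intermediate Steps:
r(g, W) = -684 - 4*g (r(g, W) = 4*(-171 - g) = -684 - 4*g)
r(116, -287)/(((9*(-97))*k)) = (-684 - 4*116)/(((9*(-97))*(-87))) = (-684 - 464)/((-873*(-87))) = -1148/75951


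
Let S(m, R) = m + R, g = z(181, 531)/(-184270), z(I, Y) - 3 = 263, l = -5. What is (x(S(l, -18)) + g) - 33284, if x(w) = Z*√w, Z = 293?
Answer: -3066621473/92135 + 293*I*√23 ≈ -33284.0 + 1405.2*I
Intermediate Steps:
z(I, Y) = 266 (z(I, Y) = 3 + 263 = 266)
g = -133/92135 (g = 266/(-184270) = 266*(-1/184270) = -133/92135 ≈ -0.0014435)
S(m, R) = R + m
x(w) = 293*√w
(x(S(l, -18)) + g) - 33284 = (293*√(-18 - 5) - 133/92135) - 33284 = (293*√(-23) - 133/92135) - 33284 = (293*(I*√23) - 133/92135) - 33284 = (293*I*√23 - 133/92135) - 33284 = (-133/92135 + 293*I*√23) - 33284 = -3066621473/92135 + 293*I*√23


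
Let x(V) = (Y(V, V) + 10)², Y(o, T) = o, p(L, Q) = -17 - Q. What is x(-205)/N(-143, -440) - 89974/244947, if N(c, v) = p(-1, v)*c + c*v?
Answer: 699644837/45805089 ≈ 15.274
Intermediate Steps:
x(V) = (10 + V)² (x(V) = (V + 10)² = (10 + V)²)
N(c, v) = c*v + c*(-17 - v) (N(c, v) = (-17 - v)*c + c*v = c*(-17 - v) + c*v = c*v + c*(-17 - v))
x(-205)/N(-143, -440) - 89974/244947 = (10 - 205)²/((-17*(-143))) - 89974/244947 = (-195)²/2431 - 89974*1/244947 = 38025*(1/2431) - 89974/244947 = 2925/187 - 89974/244947 = 699644837/45805089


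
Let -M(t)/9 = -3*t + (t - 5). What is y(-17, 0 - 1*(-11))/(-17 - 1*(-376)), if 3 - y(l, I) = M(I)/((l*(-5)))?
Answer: 12/30515 ≈ 0.00039325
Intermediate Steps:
M(t) = 45 + 18*t (M(t) = -9*(-3*t + (t - 5)) = -9*(-3*t + (-5 + t)) = -9*(-5 - 2*t) = 45 + 18*t)
y(l, I) = 3 + (45 + 18*I)/(5*l) (y(l, I) = 3 - (45 + 18*I)/(l*(-5)) = 3 - (45 + 18*I)/((-5*l)) = 3 - (45 + 18*I)*(-1/(5*l)) = 3 - (-1)*(45 + 18*I)/(5*l) = 3 + (45 + 18*I)/(5*l))
y(-17, 0 - 1*(-11))/(-17 - 1*(-376)) = ((3/5)*(15 + 5*(-17) + 6*(0 - 1*(-11)))/(-17))/(-17 - 1*(-376)) = ((3/5)*(-1/17)*(15 - 85 + 6*(0 + 11)))/(-17 + 376) = ((3/5)*(-1/17)*(15 - 85 + 6*11))/359 = ((3/5)*(-1/17)*(15 - 85 + 66))*(1/359) = ((3/5)*(-1/17)*(-4))*(1/359) = (12/85)*(1/359) = 12/30515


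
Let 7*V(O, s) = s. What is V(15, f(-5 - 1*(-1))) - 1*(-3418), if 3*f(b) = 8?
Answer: 71786/21 ≈ 3418.4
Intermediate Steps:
f(b) = 8/3 (f(b) = (⅓)*8 = 8/3)
V(O, s) = s/7
V(15, f(-5 - 1*(-1))) - 1*(-3418) = (⅐)*(8/3) - 1*(-3418) = 8/21 + 3418 = 71786/21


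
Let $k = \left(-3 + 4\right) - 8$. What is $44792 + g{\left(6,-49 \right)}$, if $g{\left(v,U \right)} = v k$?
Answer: $44750$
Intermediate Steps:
$k = -7$ ($k = 1 - 8 = -7$)
$g{\left(v,U \right)} = - 7 v$ ($g{\left(v,U \right)} = v \left(-7\right) = - 7 v$)
$44792 + g{\left(6,-49 \right)} = 44792 - 42 = 44750$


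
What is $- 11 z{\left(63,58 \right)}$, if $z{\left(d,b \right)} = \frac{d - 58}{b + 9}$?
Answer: $- \frac{55}{67} \approx -0.8209$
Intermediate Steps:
$z{\left(d,b \right)} = \frac{-58 + d}{9 + b}$
$- 11 z{\left(63,58 \right)} = - 11 \frac{-58 + 63}{9 + 58} = - 11 \cdot \frac{1}{67} \cdot 5 = \left(-11\right) \frac{5}{67} = - \frac{55}{67}$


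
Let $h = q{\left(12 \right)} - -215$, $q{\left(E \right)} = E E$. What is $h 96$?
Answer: $34464$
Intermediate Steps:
$q{\left(E \right)} = E^{2}$
$h = 359$ ($h = 12^{2} - -215 = 144 + 215 = 359$)
$h 96 = 359 \cdot 96 = 34464$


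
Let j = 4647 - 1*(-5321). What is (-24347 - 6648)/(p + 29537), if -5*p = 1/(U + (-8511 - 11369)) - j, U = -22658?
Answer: -1318465310/1341248663 ≈ -0.98301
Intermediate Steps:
j = 9968 (j = 4647 + 5321 = 9968)
p = 84803757/42538 (p = -(1/(-22658 + (-8511 - 11369)) - 1*9968)/5 = -(1/(-22658 - 19880) - 9968)/5 = -(1/(-42538) - 9968)/5 = -(-1/42538 - 9968)/5 = -⅕*(-424018785/42538) = 84803757/42538 ≈ 1993.6)
(-24347 - 6648)/(p + 29537) = (-24347 - 6648)/(84803757/42538 + 29537) = -30995/1341248663/42538 = -30995*42538/1341248663 = -1318465310/1341248663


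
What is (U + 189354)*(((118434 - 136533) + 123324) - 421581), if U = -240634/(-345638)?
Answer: -10352461976558508/172819 ≈ -5.9904e+10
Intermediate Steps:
U = 120317/172819 (U = -240634*(-1/345638) = 120317/172819 ≈ 0.69620)
(U + 189354)*(((118434 - 136533) + 123324) - 421581) = (120317/172819 + 189354)*(((118434 - 136533) + 123324) - 421581) = 32724089243*((-18099 + 123324) - 421581)/172819 = 32724089243*(105225 - 421581)/172819 = (32724089243/172819)*(-316356) = -10352461976558508/172819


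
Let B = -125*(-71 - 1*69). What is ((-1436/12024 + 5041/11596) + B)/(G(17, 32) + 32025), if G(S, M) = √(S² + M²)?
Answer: 3255974118880175/5958317660597952 - 305009285141*√1313/17874952981793856 ≈ 0.54584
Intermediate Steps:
B = 17500 (B = -125*(-71 - 69) = -125*(-140) = 17500)
G(S, M) = √(M² + S²)
((-1436/12024 + 5041/11596) + B)/(G(17, 32) + 32025) = ((-1436/12024 + 5041/11596) + 17500)/(√(32² + 17²) + 32025) = ((-1436*1/12024 + 5041*(1/11596)) + 17500)/(√(1024 + 289) + 32025) = ((-359/3006 + 5041/11596) + 17500)/(√1313 + 32025) = (5495141/17428788 + 17500)/(32025 + √1313) = 305009285141/(17428788*(32025 + √1313))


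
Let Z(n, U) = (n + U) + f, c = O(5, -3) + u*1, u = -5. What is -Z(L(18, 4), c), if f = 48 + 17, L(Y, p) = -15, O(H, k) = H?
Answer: -50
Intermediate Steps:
f = 65
c = 0 (c = 5 - 5*1 = 5 - 5 = 0)
Z(n, U) = 65 + U + n (Z(n, U) = (n + U) + 65 = (U + n) + 65 = 65 + U + n)
-Z(L(18, 4), c) = -(65 + 0 - 15) = -1*50 = -50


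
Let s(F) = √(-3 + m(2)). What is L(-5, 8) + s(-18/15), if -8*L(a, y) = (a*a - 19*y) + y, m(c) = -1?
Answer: 119/8 + 2*I ≈ 14.875 + 2.0*I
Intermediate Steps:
L(a, y) = -a²/8 + 9*y/4 (L(a, y) = -((a*a - 19*y) + y)/8 = -((a² - 19*y) + y)/8 = -(a² - 18*y)/8 = -a²/8 + 9*y/4)
s(F) = 2*I (s(F) = √(-3 - 1) = √(-4) = 2*I)
L(-5, 8) + s(-18/15) = (-⅛*(-5)² + (9/4)*8) + 2*I = (-⅛*25 + 18) + 2*I = (-25/8 + 18) + 2*I = 119/8 + 2*I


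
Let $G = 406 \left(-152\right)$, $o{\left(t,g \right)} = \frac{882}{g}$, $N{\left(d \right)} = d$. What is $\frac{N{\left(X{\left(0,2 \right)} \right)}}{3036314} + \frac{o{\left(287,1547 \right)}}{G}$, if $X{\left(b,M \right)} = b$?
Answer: $- \frac{9}{974168} \approx -9.2386 \cdot 10^{-6}$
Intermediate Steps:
$G = -61712$
$\frac{N{\left(X{\left(0,2 \right)} \right)}}{3036314} + \frac{o{\left(287,1547 \right)}}{G} = \frac{0}{3036314} + \frac{882 \cdot \frac{1}{1547}}{-61712} = 0 \cdot \frac{1}{3036314} + 882 \cdot \frac{1}{1547} \left(- \frac{1}{61712}\right) = 0 + \frac{126}{221} \left(- \frac{1}{61712}\right) = 0 - \frac{9}{974168} = - \frac{9}{974168}$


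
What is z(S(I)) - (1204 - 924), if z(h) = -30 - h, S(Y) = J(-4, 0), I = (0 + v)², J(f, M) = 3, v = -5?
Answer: -313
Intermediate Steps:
I = 25 (I = (0 - 5)² = (-5)² = 25)
S(Y) = 3
z(S(I)) - (1204 - 924) = (-30 - 1*3) - (1204 - 924) = (-30 - 3) - 1*280 = -33 - 280 = -313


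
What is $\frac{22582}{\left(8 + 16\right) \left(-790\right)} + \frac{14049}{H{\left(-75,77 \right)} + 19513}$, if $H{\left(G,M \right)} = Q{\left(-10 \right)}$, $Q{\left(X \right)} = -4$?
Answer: $- \frac{4147219}{8806920} \approx -0.4709$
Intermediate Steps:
$H{\left(G,M \right)} = -4$
$\frac{22582}{\left(8 + 16\right) \left(-790\right)} + \frac{14049}{H{\left(-75,77 \right)} + 19513} = \frac{22582}{\left(8 + 16\right) \left(-790\right)} + \frac{14049}{-4 + 19513} = \frac{22582}{24 \left(-790\right)} + \frac{14049}{19509} = \frac{22582}{-18960} + 14049 \cdot \frac{1}{19509} = 22582 \left(- \frac{1}{18960}\right) + \frac{669}{929} = - \frac{11291}{9480} + \frac{669}{929} = - \frac{4147219}{8806920}$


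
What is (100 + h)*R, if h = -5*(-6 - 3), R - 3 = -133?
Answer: -18850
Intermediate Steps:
R = -130 (R = 3 - 133 = -130)
h = 45 (h = -5*(-9) = 45)
(100 + h)*R = (100 + 45)*(-130) = 145*(-130) = -18850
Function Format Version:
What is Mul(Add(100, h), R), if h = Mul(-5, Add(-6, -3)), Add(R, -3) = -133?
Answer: -18850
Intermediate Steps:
R = -130 (R = Add(3, -133) = -130)
h = 45 (h = Mul(-5, -9) = 45)
Mul(Add(100, h), R) = Mul(Add(100, 45), -130) = Mul(145, -130) = -18850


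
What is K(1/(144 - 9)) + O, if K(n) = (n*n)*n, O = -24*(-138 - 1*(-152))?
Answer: -826685999/2460375 ≈ -336.00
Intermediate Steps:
O = -336 (O = -24*(-138 + 152) = -24*14 = -336)
K(n) = n³ (K(n) = n²*n = n³)
K(1/(144 - 9)) + O = (1/(144 - 9))³ - 336 = (1/135)³ - 336 = 1/2460375 - 336 = -826685999/2460375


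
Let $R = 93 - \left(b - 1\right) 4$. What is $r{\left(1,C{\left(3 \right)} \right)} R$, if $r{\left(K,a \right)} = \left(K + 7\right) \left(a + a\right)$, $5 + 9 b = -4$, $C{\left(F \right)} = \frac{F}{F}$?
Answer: $1616$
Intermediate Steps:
$C{\left(F \right)} = 1$
$b = -1$ ($b = - \frac{5}{9} + \frac{1}{9} \left(-4\right) = - \frac{5}{9} - \frac{4}{9} = -1$)
$r{\left(K,a \right)} = 2 a \left(7 + K\right)$ ($r{\left(K,a \right)} = \left(7 + K\right) 2 a = 2 a \left(7 + K\right)$)
$R = 101$ ($R = 93 - \left(-1 - 1\right) 4 = 93 - \left(-2\right) 4 = 93 - -8 = 93 + 8 = 101$)
$r{\left(1,C{\left(3 \right)} \right)} R = 2 \cdot 1 \left(7 + 1\right) 101 = 2 \cdot 1 \cdot 8 \cdot 101 = 16 \cdot 101 = 1616$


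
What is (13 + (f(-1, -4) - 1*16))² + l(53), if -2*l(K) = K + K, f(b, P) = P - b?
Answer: -17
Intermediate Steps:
l(K) = -K (l(K) = -(K + K)/2 = -K)
(13 + (f(-1, -4) - 1*16))² + l(53) = (13 + ((-4 - 1*(-1)) - 1*16))² - 1*53 = (13 + ((-4 + 1) - 16))² - 53 = (13 + (-3 - 16))² - 53 = (13 - 19)² - 53 = (-6)² - 53 = 36 - 53 = -17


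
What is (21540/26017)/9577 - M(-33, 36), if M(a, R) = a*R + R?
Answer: 287037881508/249164809 ≈ 1152.0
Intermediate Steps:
M(a, R) = R + R*a (M(a, R) = R*a + R = R + R*a)
(21540/26017)/9577 - M(-33, 36) = (21540/26017)/9577 - 36*(1 - 33) = (21540*(1/26017))*(1/9577) - 36*(-32) = (21540/26017)*(1/9577) - 1*(-1152) = 21540/249164809 + 1152 = 287037881508/249164809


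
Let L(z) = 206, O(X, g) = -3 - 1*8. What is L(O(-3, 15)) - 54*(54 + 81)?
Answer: -7084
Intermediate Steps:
O(X, g) = -11 (O(X, g) = -3 - 8 = -11)
L(O(-3, 15)) - 54*(54 + 81) = 206 - 54*(54 + 81) = 206 - 54*135 = 206 - 7290 = -7084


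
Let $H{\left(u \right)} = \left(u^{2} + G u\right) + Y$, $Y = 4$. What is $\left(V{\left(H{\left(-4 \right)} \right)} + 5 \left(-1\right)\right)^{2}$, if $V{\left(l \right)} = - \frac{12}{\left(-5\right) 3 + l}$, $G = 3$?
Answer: $\frac{529}{49} \approx 10.796$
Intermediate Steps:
$H{\left(u \right)} = 4 + u^{2} + 3 u$ ($H{\left(u \right)} = \left(u^{2} + 3 u\right) + 4 = 4 + u^{2} + 3 u$)
$V{\left(l \right)} = - \frac{12}{-15 + l}$
$\left(V{\left(H{\left(-4 \right)} \right)} + 5 \left(-1\right)\right)^{2} = \left(- \frac{12}{-15 + \left(4 + \left(-4\right)^{2} + 3 \left(-4\right)\right)} + 5 \left(-1\right)\right)^{2} = \left(- \frac{12}{-15 + \left(4 + 16 - 12\right)} - 5\right)^{2} = \left(- \frac{12}{-15 + 8} - 5\right)^{2} = \left(- \frac{12}{-7} - 5\right)^{2} = \left(\left(-12\right) \left(- \frac{1}{7}\right) - 5\right)^{2} = \left(\frac{12}{7} - 5\right)^{2} = \left(- \frac{23}{7}\right)^{2} = \frac{529}{49}$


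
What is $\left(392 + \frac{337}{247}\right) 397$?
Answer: $\frac{38572917}{247} \approx 1.5617 \cdot 10^{5}$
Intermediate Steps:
$\left(392 + \frac{337}{247}\right) 397 = \frac{97161}{247} \cdot 397 = \frac{38572917}{247}$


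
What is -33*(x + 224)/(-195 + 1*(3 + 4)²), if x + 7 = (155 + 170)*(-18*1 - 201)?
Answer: -1170807/73 ≈ -16038.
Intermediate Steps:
x = -71182 (x = -7 + (155 + 170)*(-18*1 - 201) = -7 + 325*(-18 - 201) = -7 + 325*(-219) = -7 - 71175 = -71182)
-33*(x + 224)/(-195 + 1*(3 + 4)²) = -33*(-71182 + 224)/(-195 + 1*(3 + 4)²) = -(-2341614)/(-195 + 1*7²) = -(-2341614)/(-195 + 1*49) = -(-2341614)/(-195 + 49) = -(-2341614)/(-146) = -(-2341614)*(-1)/146 = -33*35479/73 = -1170807/73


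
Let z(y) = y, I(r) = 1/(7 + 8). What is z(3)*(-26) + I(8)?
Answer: -1169/15 ≈ -77.933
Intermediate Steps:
I(r) = 1/15
z(3)*(-26) + I(8) = 3*(-26) + 1/15 = -78 + 1/15 = -1169/15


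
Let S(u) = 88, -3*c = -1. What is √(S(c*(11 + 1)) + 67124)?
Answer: 6*√1867 ≈ 259.25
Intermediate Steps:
c = ⅓ (c = -⅓*(-1) = ⅓ ≈ 0.33333)
√(S(c*(11 + 1)) + 67124) = √(88 + 67124) = √67212 = 6*√1867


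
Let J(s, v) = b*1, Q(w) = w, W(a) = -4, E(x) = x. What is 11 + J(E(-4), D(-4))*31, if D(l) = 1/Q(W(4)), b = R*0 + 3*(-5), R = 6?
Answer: -454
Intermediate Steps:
b = -15 (b = 6*0 + 3*(-5) = 0 - 15 = -15)
D(l) = -¼ (D(l) = 1/(-4) = -¼)
J(s, v) = -15 (J(s, v) = -15*1 = -15)
11 + J(E(-4), D(-4))*31 = 11 - 15*31 = 11 - 465 = -454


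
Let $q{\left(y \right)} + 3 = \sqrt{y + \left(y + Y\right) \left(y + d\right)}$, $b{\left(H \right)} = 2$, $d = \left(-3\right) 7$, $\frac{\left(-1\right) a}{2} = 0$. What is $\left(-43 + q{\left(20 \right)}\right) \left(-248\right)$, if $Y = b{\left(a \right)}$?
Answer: $11408 - 248 i \sqrt{2} \approx 11408.0 - 350.73 i$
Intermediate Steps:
$a = 0$ ($a = \left(-2\right) 0 = 0$)
$d = -21$
$Y = 2$
$q{\left(y \right)} = -3 + \sqrt{y + \left(-21 + y\right) \left(2 + y\right)}$ ($q{\left(y \right)} = -3 + \sqrt{y + \left(y + 2\right) \left(y - 21\right)} = -3 + \sqrt{y + \left(2 + y\right) \left(-21 + y\right)} = -3 + \sqrt{y + \left(-21 + y\right) \left(2 + y\right)}$)
$\left(-43 + q{\left(20 \right)}\right) \left(-248\right) = \left(-43 - \left(3 - \sqrt{-42 + 20^{2} - 360}\right)\right) \left(-248\right) = \left(-43 - \left(3 - \sqrt{-42 + 400 - 360}\right)\right) \left(-248\right) = \left(-43 - \left(3 - \sqrt{-2}\right)\right) \left(-248\right) = \left(-43 - \left(3 - i \sqrt{2}\right)\right) \left(-248\right) = \left(-46 + i \sqrt{2}\right) \left(-248\right) = 11408 - 248 i \sqrt{2}$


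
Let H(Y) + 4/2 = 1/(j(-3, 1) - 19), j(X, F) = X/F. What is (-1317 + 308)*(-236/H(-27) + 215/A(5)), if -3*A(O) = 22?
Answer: -85965791/990 ≈ -86834.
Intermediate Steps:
A(O) = -22/3 (A(O) = -1/3*22 = -22/3)
H(Y) = -45/22 (H(Y) = -2 + 1/(-3/1 - 19) = -2 + 1/(-3*1 - 19) = -2 + 1/(-3 - 19) = -2 + 1/(-22) = -2 - 1/22 = -45/22)
(-1317 + 308)*(-236/H(-27) + 215/A(5)) = (-1317 + 308)*(-236/(-45/22) + 215/(-22/3)) = -1009*(-236*(-22/45) + 215*(-3/22)) = -1009*(5192/45 - 645/22) = -1009*85199/990 = -85965791/990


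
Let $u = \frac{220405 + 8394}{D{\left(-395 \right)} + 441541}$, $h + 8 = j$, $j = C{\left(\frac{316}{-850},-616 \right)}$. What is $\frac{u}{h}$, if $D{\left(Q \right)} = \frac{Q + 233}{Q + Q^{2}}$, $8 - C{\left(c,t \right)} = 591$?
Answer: $- \frac{90375605}{103075538502} \approx -0.00087679$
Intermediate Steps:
$C{\left(c,t \right)} = -583$ ($C{\left(c,t \right)} = 8 - 591 = -583$)
$j = -583$
$D{\left(Q \right)} = \frac{233 + Q}{Q + Q^{2}}$
$h = -591$ ($h = -8 - 583 = -591$)
$u = \frac{17803994185}{34358512834}$ ($u = \frac{220405 + 8394}{\frac{233 - 395}{\left(-395\right) \left(1 - 395\right)} + 441541} = \frac{228799}{\left(- \frac{1}{395}\right) \frac{1}{-394} \left(-162\right) + 441541} = \frac{228799}{\left(- \frac{1}{395}\right) \left(- \frac{1}{394}\right) \left(-162\right) + 441541} = \frac{228799}{- \frac{81}{77815} + 441541} = \frac{228799}{\frac{34358512834}{77815}} = 228799 \cdot \frac{77815}{34358512834} = \frac{17803994185}{34358512834} \approx 0.51818$)
$\frac{u}{h} = \frac{17803994185}{34358512834 \left(-591\right)} = \frac{17803994185}{34358512834} \left(- \frac{1}{591}\right) = - \frac{90375605}{103075538502}$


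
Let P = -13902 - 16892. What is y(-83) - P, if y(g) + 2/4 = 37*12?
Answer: 62475/2 ≈ 31238.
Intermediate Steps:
y(g) = 887/2 (y(g) = -1/2 + 37*12 = -1/2 + 444 = 887/2)
P = -30794
y(-83) - P = 887/2 - 1*(-30794) = 887/2 + 30794 = 62475/2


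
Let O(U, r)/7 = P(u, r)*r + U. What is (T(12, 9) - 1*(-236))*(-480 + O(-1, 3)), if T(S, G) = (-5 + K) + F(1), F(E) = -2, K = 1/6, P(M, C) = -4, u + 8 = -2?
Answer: -785125/6 ≈ -1.3085e+5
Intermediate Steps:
u = -10 (u = -8 - 2 = -10)
K = 1/6 ≈ 0.16667
O(U, r) = -28*r + 7*U (O(U, r) = 7*(-4*r + U) = 7*(U - 4*r) = -28*r + 7*U)
T(S, G) = -41/6 (T(S, G) = (-5 + 1/6) - 2 = -29/6 - 2 = -41/6)
(T(12, 9) - 1*(-236))*(-480 + O(-1, 3)) = (-41/6 - 1*(-236))*(-480 + (-28*3 + 7*(-1))) = (-41/6 + 236)*(-480 + (-84 - 7)) = 1375*(-480 - 91)/6 = (1375/6)*(-571) = -785125/6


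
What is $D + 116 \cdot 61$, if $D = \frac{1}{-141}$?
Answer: $\frac{997715}{141} \approx 7076.0$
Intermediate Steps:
$D = - \frac{1}{141} \approx -0.0070922$
$D + 116 \cdot 61 = - \frac{1}{141} + 116 \cdot 61 = - \frac{1}{141} + 7076 = \frac{997715}{141}$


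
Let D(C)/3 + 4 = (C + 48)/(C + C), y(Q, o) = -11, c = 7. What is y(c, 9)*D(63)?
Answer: 1441/14 ≈ 102.93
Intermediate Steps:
D(C) = -12 + 3*(48 + C)/(2*C) (D(C) = -12 + 3*((C + 48)/(C + C)) = -12 + 3*((48 + C)/((2*C))) = -12 + 3*((48 + C)*(1/(2*C))) = -12 + 3*((48 + C)/(2*C)) = -12 + 3*(48 + C)/(2*C))
y(c, 9)*D(63) = -11*(-21/2 + 72/63) = -11*(-21/2 + 72*(1/63)) = -11*(-21/2 + 8/7) = -11*(-131/14) = 1441/14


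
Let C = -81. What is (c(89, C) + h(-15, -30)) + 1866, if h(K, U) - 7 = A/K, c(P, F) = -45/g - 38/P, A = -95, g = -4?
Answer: 2018687/1068 ≈ 1890.2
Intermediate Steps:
c(P, F) = 45/4 - 38/P (c(P, F) = -45/(-4) - 38/P = -45*(-1/4) - 38/P = 45/4 - 38/P)
h(K, U) = 7 - 95/K
(c(89, C) + h(-15, -30)) + 1866 = ((45/4 - 38/89) + (7 - 95/(-15))) + 1866 = ((45/4 - 38*1/89) + (7 - 95*(-1/15))) + 1866 = ((45/4 - 38/89) + (7 + 19/3)) + 1866 = (3853/356 + 40/3) + 1866 = 25799/1068 + 1866 = 2018687/1068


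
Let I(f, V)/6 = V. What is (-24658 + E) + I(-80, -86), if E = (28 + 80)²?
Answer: -13510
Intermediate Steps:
I(f, V) = 6*V
E = 11664 (E = 108² = 11664)
(-24658 + E) + I(-80, -86) = (-24658 + 11664) + 6*(-86) = -12994 - 516 = -13510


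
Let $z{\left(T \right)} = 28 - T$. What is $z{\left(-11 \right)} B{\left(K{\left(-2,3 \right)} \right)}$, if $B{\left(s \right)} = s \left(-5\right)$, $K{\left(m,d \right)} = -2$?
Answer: $390$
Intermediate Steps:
$B{\left(s \right)} = - 5 s$
$z{\left(-11 \right)} B{\left(K{\left(-2,3 \right)} \right)} = \left(28 - -11\right) \left(\left(-5\right) \left(-2\right)\right) = \left(28 + 11\right) 10 = 39 \cdot 10 = 390$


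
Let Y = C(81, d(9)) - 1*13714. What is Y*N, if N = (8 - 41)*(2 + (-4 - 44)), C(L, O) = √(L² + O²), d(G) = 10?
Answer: -20817852 + 1518*√6661 ≈ -2.0694e+7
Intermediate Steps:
N = 1518 (N = -33*(2 - 48) = -33*(-46) = 1518)
Y = -13714 + √6661 (Y = √(81² + 10²) - 1*13714 = √(6561 + 100) - 13714 = √6661 - 13714 = -13714 + √6661 ≈ -13632.)
Y*N = (-13714 + √6661)*1518 = -20817852 + 1518*√6661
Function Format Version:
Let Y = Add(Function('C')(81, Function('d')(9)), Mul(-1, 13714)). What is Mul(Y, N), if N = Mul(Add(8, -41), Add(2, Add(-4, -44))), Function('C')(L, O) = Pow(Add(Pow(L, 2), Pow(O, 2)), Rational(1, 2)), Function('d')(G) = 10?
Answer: Add(-20817852, Mul(1518, Pow(6661, Rational(1, 2)))) ≈ -2.0694e+7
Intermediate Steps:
N = 1518 (N = Mul(-33, Add(2, -48)) = Mul(-33, -46) = 1518)
Y = Add(-13714, Pow(6661, Rational(1, 2))) (Y = Add(Pow(Add(Pow(81, 2), Pow(10, 2)), Rational(1, 2)), Mul(-1, 13714)) = Add(Pow(Add(6561, 100), Rational(1, 2)), -13714) = Add(Pow(6661, Rational(1, 2)), -13714) = Add(-13714, Pow(6661, Rational(1, 2))) ≈ -13632.)
Mul(Y, N) = Mul(Add(-13714, Pow(6661, Rational(1, 2))), 1518) = Add(-20817852, Mul(1518, Pow(6661, Rational(1, 2))))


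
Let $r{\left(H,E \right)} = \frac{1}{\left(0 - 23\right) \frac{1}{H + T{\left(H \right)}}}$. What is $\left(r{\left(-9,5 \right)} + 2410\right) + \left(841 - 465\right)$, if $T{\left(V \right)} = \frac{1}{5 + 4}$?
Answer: $\frac{576782}{207} \approx 2786.4$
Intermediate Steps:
$T{\left(V \right)} = \frac{1}{9}$
$r{\left(H,E \right)} = - \frac{1}{207} - \frac{H}{23}$ ($r{\left(H,E \right)} = \frac{1}{\left(0 - 23\right) \frac{1}{H + \frac{1}{9}}} = \frac{1}{\left(-23\right) \frac{1}{\frac{1}{9} + H}} = - \frac{1}{207} - \frac{H}{23}$)
$\left(r{\left(-9,5 \right)} + 2410\right) + \left(841 - 465\right) = \left(\left(- \frac{1}{207} - - \frac{9}{23}\right) + 2410\right) + \left(841 - 465\right) = \left(\left(- \frac{1}{207} + \frac{9}{23}\right) + 2410\right) + \left(841 - 465\right) = \left(\frac{80}{207} + 2410\right) + 376 = \frac{498950}{207} + 376 = \frac{576782}{207}$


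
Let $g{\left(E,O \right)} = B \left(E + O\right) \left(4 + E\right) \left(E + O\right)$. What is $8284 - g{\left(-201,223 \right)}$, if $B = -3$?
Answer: $-277760$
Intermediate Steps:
$g{\left(E,O \right)} = - 3 \left(E + O\right)^{2} \left(4 + E\right)$ ($g{\left(E,O \right)} = - 3 \left(E + O\right) \left(4 + E\right) \left(E + O\right) = - 3 \left(4 + E\right) \left(E + O\right) \left(E + O\right) = - 3 \left(E + O\right)^{2} \left(4 + E\right)$)
$8284 - g{\left(-201,223 \right)} = 8284 - 3 \left(-201 + 223\right)^{2} \left(-4 - -201\right) = 8284 - 3 \cdot 22^{2} \left(-4 + 201\right) = 8284 - 3 \cdot 484 \cdot 197 = 8284 - 286044 = -277760$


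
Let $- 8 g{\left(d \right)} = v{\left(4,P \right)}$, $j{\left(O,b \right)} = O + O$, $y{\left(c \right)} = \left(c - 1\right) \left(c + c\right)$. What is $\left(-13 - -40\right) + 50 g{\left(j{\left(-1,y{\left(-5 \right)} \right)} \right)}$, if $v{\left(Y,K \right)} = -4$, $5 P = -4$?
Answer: $52$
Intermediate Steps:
$P = - \frac{4}{5}$ ($P = \frac{1}{5} \left(-4\right) = - \frac{4}{5} \approx -0.8$)
$y{\left(c \right)} = 2 c \left(-1 + c\right)$ ($y{\left(c \right)} = \left(-1 + c\right) 2 c = 2 c \left(-1 + c\right)$)
$j{\left(O,b \right)} = 2 O$
$g{\left(d \right)} = \frac{1}{2}$ ($g{\left(d \right)} = \left(- \frac{1}{8}\right) \left(-4\right) = \frac{1}{2}$)
$\left(-13 - -40\right) + 50 g{\left(j{\left(-1,y{\left(-5 \right)} \right)} \right)} = \left(-13 - -40\right) + 50 \cdot \frac{1}{2} = \left(-13 + 40\right) + 25 = 27 + 25 = 52$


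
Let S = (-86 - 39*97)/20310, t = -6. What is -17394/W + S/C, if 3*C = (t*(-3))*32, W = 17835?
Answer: -4526483633/4636529280 ≈ -0.97627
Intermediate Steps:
S = -3869/20310 (S = (-86 - 3783)*(1/20310) = -3869*1/20310 = -3869/20310 ≈ -0.19050)
C = 192 (C = (-6*(-3)*32)/3 = (18*32)/3 = (⅓)*576 = 192)
-17394/W + S/C = -17394/17835 - 3869/20310/192 = -17394*1/17835 - 3869/20310*1/192 = -5798/5945 - 3869/3899520 = -4526483633/4636529280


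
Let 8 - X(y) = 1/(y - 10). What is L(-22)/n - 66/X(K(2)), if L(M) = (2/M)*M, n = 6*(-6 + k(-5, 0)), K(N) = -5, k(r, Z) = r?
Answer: -271/33 ≈ -8.2121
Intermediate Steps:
X(y) = 8 - 1/(-10 + y) (X(y) = 8 - 1/(y - 10) = 8 - 1/(-10 + y))
n = -66 (n = 6*(-6 - 5) = 6*(-11) = -66)
L(M) = 2
L(-22)/n - 66/X(K(2)) = 2/(-66) - 66*(-10 - 5)/(-81 + 8*(-5)) = 2*(-1/66) - 66*(-15/(-81 - 40)) = -1/33 - 66/((-1/15*(-121))) = -1/33 - 66/121/15 = -1/33 - 66*15/121 = -1/33 - 90/11 = -271/33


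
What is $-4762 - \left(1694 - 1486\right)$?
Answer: $-4970$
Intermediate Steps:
$-4762 - \left(1694 - 1486\right) = -4762 - 208 = -4970$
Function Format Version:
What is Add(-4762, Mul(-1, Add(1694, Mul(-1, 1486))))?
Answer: -4970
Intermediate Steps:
Add(-4762, Mul(-1, Add(1694, Mul(-1, 1486)))) = Add(-4762, Mul(-1, Add(1694, -1486))) = Add(-4762, Mul(-1, 208)) = Add(-4762, -208) = -4970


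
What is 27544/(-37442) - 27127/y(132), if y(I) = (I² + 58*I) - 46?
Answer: -852612815/468661514 ≈ -1.8193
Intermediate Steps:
y(I) = -46 + I² + 58*I
27544/(-37442) - 27127/y(132) = 27544/(-37442) - 27127/(-46 + 132² + 58*132) = 27544*(-1/37442) - 27127/(-46 + 17424 + 7656) = -13772/18721 - 27127/25034 = -852612815/468661514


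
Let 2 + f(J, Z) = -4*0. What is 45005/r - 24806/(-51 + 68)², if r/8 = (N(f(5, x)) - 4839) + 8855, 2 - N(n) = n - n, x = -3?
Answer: -784357619/9289616 ≈ -84.434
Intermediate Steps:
f(J, Z) = -2 (f(J, Z) = -2 - 4*0 = -2 + 0 = -2)
N(n) = 2 (N(n) = 2 - (n - n) = 2 - 1*0 = 2 + 0 = 2)
r = 32144 (r = 8*((2 - 4839) + 8855) = 8*(-4837 + 8855) = 8*4018 = 32144)
45005/r - 24806/(-51 + 68)² = 45005/32144 - 24806/(-51 + 68)² = 45005*(1/32144) - 24806/(17²) = 45005/32144 - 24806/289 = -784357619/9289616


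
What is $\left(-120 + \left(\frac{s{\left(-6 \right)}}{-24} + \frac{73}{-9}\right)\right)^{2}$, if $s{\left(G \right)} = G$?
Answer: $\frac{21187609}{1296} \approx 16348.0$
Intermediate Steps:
$\left(-120 + \left(\frac{s{\left(-6 \right)}}{-24} + \frac{73}{-9}\right)\right)^{2} = \left(-120 + \left(- \frac{6}{-24} + \frac{73}{-9}\right)\right)^{2} = \left(-120 + \left(\left(-6\right) \left(- \frac{1}{24}\right) + 73 \left(- \frac{1}{9}\right)\right)\right)^{2} = \left(-120 + \left(\frac{1}{4} - \frac{73}{9}\right)\right)^{2} = \left(-120 - \frac{283}{36}\right)^{2} = \left(- \frac{4603}{36}\right)^{2} = \frac{21187609}{1296}$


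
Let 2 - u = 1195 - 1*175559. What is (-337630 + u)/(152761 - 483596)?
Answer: 163264/330835 ≈ 0.49349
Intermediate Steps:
u = 174366 (u = 2 - (1195 - 1*175559) = 2 - (1195 - 175559) = 2 - 1*(-174364) = 2 + 174364 = 174366)
(-337630 + u)/(152761 - 483596) = (-337630 + 174366)/(152761 - 483596) = -163264/(-330835) = -163264*(-1/330835) = 163264/330835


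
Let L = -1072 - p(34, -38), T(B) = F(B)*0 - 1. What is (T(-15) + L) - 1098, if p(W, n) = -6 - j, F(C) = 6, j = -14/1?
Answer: -2179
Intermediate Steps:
j = -14 (j = -14*1 = -14)
p(W, n) = 8 (p(W, n) = -6 - 1*(-14) = -6 + 14 = 8)
T(B) = -1 (T(B) = 6*0 - 1 = 0 - 1 = -1)
L = -1080 (L = -1072 - 1*8 = -1072 - 8 = -1080)
(T(-15) + L) - 1098 = (-1 - 1080) - 1098 = -1081 - 1098 = -2179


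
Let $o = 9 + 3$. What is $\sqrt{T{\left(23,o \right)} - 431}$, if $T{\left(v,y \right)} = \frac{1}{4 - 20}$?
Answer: $\frac{11 i \sqrt{57}}{4} \approx 20.762 i$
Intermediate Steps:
$o = 12$
$T{\left(v,y \right)} = - \frac{1}{16}$ ($T{\left(v,y \right)} = \frac{1}{-16} = - \frac{1}{16}$)
$\sqrt{T{\left(23,o \right)} - 431} = \sqrt{- \frac{1}{16} - 431} = \sqrt{- \frac{6897}{16}} = \frac{11 i \sqrt{57}}{4}$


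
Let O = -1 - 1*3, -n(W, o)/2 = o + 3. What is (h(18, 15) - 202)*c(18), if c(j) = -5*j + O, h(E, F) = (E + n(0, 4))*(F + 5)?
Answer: 11468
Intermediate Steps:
n(W, o) = -6 - 2*o (n(W, o) = -2*(o + 3) = -2*(3 + o) = -6 - 2*o)
O = -4 (O = -1 - 3 = -4)
h(E, F) = (-14 + E)*(5 + F) (h(E, F) = (E + (-6 - 2*4))*(F + 5) = (E + (-6 - 8))*(5 + F) = (E - 14)*(5 + F) = (-14 + E)*(5 + F))
c(j) = -4 - 5*j (c(j) = -5*j - 4 = -4 - 5*j)
(h(18, 15) - 202)*c(18) = ((-70 - 14*15 + 5*18 + 18*15) - 202)*(-4 - 5*18) = ((-70 - 210 + 90 + 270) - 202)*(-4 - 90) = (80 - 202)*(-94) = -122*(-94) = 11468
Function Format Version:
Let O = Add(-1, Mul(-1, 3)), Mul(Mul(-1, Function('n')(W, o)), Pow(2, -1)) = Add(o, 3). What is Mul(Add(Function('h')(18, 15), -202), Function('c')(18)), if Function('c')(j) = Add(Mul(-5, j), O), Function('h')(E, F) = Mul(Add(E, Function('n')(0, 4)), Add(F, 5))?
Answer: 11468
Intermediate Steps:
Function('n')(W, o) = Add(-6, Mul(-2, o)) (Function('n')(W, o) = Mul(-2, Add(o, 3)) = Mul(-2, Add(3, o)) = Add(-6, Mul(-2, o)))
O = -4 (O = Add(-1, -3) = -4)
Function('h')(E, F) = Mul(Add(-14, E), Add(5, F)) (Function('h')(E, F) = Mul(Add(E, Add(-6, Mul(-2, 4))), Add(F, 5)) = Mul(Add(E, Add(-6, -8)), Add(5, F)) = Mul(Add(E, -14), Add(5, F)) = Mul(Add(-14, E), Add(5, F)))
Function('c')(j) = Add(-4, Mul(-5, j)) (Function('c')(j) = Add(Mul(-5, j), -4) = Add(-4, Mul(-5, j)))
Mul(Add(Function('h')(18, 15), -202), Function('c')(18)) = Mul(Add(Add(-70, Mul(-14, 15), Mul(5, 18), Mul(18, 15)), -202), Add(-4, Mul(-5, 18))) = Mul(Add(Add(-70, -210, 90, 270), -202), Add(-4, -90)) = Mul(Add(80, -202), -94) = Mul(-122, -94) = 11468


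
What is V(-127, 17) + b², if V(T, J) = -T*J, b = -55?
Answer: 5184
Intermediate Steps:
V(T, J) = -J*T
V(-127, 17) + b² = -1*17*(-127) + (-55)² = 2159 + 3025 = 5184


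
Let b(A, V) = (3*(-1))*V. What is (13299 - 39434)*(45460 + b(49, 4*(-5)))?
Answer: -1189665200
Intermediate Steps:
b(A, V) = -3*V
(13299 - 39434)*(45460 + b(49, 4*(-5))) = (13299 - 39434)*(45460 - 12*(-5)) = -26135*(45460 - 3*(-20)) = -26135*(45460 + 60) = -26135*45520 = -1189665200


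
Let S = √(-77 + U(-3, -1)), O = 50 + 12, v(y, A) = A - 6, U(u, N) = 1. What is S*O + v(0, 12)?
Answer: 6 + 124*I*√19 ≈ 6.0 + 540.5*I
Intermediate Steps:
v(y, A) = -6 + A
O = 62
S = 2*I*√19 (S = √(-77 + 1) = √(-76) = 2*I*√19 ≈ 8.7178*I)
S*O + v(0, 12) = (2*I*√19)*62 + (-6 + 12) = 124*I*√19 + 6 = 6 + 124*I*√19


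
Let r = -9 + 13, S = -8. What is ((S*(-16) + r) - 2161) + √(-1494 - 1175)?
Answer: -2029 + I*√2669 ≈ -2029.0 + 51.662*I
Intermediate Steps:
r = 4
((S*(-16) + r) - 2161) + √(-1494 - 1175) = ((-8*(-16) + 4) - 2161) + √(-1494 - 1175) = ((128 + 4) - 2161) + √(-2669) = (132 - 2161) + I*√2669 = -2029 + I*√2669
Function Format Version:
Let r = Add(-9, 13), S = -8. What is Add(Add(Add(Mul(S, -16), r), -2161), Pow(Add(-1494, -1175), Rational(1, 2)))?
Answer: Add(-2029, Mul(I, Pow(2669, Rational(1, 2)))) ≈ Add(-2029.0, Mul(51.662, I))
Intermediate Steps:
r = 4
Add(Add(Add(Mul(S, -16), r), -2161), Pow(Add(-1494, -1175), Rational(1, 2))) = Add(Add(Add(Mul(-8, -16), 4), -2161), Pow(Add(-1494, -1175), Rational(1, 2))) = Add(Add(Add(128, 4), -2161), Pow(-2669, Rational(1, 2))) = Add(Add(132, -2161), Mul(I, Pow(2669, Rational(1, 2)))) = Add(-2029, Mul(I, Pow(2669, Rational(1, 2))))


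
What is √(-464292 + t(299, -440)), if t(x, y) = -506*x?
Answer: I*√615586 ≈ 784.59*I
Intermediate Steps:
√(-464292 + t(299, -440)) = √(-464292 - 506*299) = √(-464292 - 151294) = √(-615586) = I*√615586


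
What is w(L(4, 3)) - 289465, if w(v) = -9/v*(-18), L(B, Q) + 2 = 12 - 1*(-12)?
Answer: -3184034/11 ≈ -2.8946e+5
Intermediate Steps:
L(B, Q) = 22 (L(B, Q) = -2 + (12 - 1*(-12)) = -2 + (12 + 12) = -2 + 24 = 22)
w(v) = 162/v
w(L(4, 3)) - 289465 = 162/22 - 289465 = 162*(1/22) - 289465 = 81/11 - 289465 = -3184034/11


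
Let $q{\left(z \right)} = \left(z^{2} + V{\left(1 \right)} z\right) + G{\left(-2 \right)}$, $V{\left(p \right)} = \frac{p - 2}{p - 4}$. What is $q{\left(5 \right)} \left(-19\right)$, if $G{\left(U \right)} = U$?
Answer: $- \frac{1406}{3} \approx -468.67$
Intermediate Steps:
$V{\left(p \right)} = \frac{-2 + p}{-4 + p}$
$q{\left(z \right)} = -2 + z^{2} + \frac{z}{3}$ ($q{\left(z \right)} = \left(z^{2} + \frac{-2 + 1}{-4 + 1} z\right) - 2 = \left(z^{2} + \frac{1}{-3} \left(-1\right) z\right) - 2 = \left(z^{2} + \left(- \frac{1}{3}\right) \left(-1\right) z\right) - 2 = \left(z^{2} + \frac{z}{3}\right) - 2 = -2 + z^{2} + \frac{z}{3}$)
$q{\left(5 \right)} \left(-19\right) = \left(-2 + 5^{2} + \frac{1}{3} \cdot 5\right) \left(-19\right) = \left(-2 + 25 + \frac{5}{3}\right) \left(-19\right) = \frac{74}{3} \left(-19\right) = - \frac{1406}{3}$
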